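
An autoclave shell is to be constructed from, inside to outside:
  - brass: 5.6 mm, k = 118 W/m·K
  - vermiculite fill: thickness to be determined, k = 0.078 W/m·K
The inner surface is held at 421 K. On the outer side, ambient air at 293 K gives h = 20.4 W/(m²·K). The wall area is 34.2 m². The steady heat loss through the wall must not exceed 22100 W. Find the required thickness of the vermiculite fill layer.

Using the resistance-network approach (series):
R_brass = L/(kA) = 0.0056/(118×34.2) = 1.388×10^-6 K/W
R_outer film = 1/(h_o·A) = 1/(20.4×34.2) = 0.001433 K/W
Sum of the known resistances R_other = 0.001435 K/W
Required total resistance R_tot = ΔT/Q_allow = 128/22100 = 0.005792 K/W
R_vermiculite fill = R_tot − R_other = 0.004357 K/W
L = R·k·A = 0.004357×0.078×34.2

L ≈ 11.6 mm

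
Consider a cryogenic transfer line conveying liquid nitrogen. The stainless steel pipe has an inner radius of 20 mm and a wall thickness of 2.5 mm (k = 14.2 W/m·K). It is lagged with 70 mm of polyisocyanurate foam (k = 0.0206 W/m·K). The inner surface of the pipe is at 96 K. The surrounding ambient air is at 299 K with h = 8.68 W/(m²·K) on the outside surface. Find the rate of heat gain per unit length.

For a radial system each layer contributes R = ln(r_out/r_in)/(2πkL); films add R = 1/(hA).
R_stainless steel pipe wall = ln(22.5/20)/(2π×14.2×1) = 0.00132 K/W
R_polyisocyanurate foam = ln(92.5/22.5)/(2π×0.0206×1) = 10.92 K/W
R_outer film = 1/(h_o·2πr_oL) = 1/(8.68×2π×0.0925×1) = 0.1982 K/W
R_total = 11.12 K/W
Q = ΔT/R_total = 203/11.12

q′ ≈ 18.3 W/m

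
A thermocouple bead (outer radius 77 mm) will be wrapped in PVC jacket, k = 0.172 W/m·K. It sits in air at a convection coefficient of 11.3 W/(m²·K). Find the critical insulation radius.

For a sphere r_cr = 2k/h = 2×0.172/11.3
r_cr = 30.4 mm; since the bare radius (77 mm) is above r_cr, any added insulation will reduce heat loss.

r_cr ≈ 30.4 mm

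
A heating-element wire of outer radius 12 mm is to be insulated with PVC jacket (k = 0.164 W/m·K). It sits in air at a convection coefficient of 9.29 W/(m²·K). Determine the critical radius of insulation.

r_cr ≈ 17.7 mm

For a cylinder r_cr = k/h = 0.164/9.29
r_cr = 17.7 mm; since the bare radius (12 mm) is below r_cr, adding a thin layer of insulation will *increase* heat loss.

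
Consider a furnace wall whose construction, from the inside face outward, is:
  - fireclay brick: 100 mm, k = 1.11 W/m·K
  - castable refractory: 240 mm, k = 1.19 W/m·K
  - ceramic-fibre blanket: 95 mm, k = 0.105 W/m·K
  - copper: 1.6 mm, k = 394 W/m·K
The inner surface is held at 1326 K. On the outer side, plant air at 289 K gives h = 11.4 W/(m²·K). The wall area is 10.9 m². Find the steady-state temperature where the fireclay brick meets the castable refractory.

Series thermal resistances:
R_fireclay brick = L/(kA) = 0.1/(1.11×10.9) = 0.008265 K/W
R_castable refractory = L/(kA) = 0.24/(1.19×10.9) = 0.0185 K/W
R_ceramic-fibre blanket = L/(kA) = 0.095/(0.105×10.9) = 0.08301 K/W
R_copper = L/(kA) = 0.0016/(394×10.9) = 3.726×10^-7 K/W
R_outer film = 1/(h_o·A) = 1/(11.4×10.9) = 0.008048 K/W
R_total = 0.1178 K/W;  Q = ΔT/R_total = 1037/0.1178 = 8801 W
T_interface = T_inner − Q·ΣR(inner→interface) = 1326 − 8800×0.008265

T ≈ 1250 K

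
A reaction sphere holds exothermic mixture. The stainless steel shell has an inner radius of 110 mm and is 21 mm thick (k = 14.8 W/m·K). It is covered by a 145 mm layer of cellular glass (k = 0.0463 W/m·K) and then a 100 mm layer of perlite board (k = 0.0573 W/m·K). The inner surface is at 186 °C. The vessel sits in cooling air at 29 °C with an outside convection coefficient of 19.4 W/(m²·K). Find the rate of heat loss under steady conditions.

Q ≈ 19 W

Each spherical layer contributes R = (1/r_i − 1/r_o)/(4πk):
R_stainless steel shell = (1/0.11 − 1/0.131)/(4π×14.8) = 0.007836 K/W
R_cellular glass = (1/0.131 − 1/0.276)/(4π×0.0463) = 6.893 K/W
R_perlite board = (1/0.276 − 1/0.376)/(4π×0.0573) = 1.338 K/W
R_outer film = 1/(h·4πr_o²) = 1/(19.4×4π×0.376²) = 0.02901 K/W
R_total = 8.268 K/W
Q = ΔT/R_total = 157/8.268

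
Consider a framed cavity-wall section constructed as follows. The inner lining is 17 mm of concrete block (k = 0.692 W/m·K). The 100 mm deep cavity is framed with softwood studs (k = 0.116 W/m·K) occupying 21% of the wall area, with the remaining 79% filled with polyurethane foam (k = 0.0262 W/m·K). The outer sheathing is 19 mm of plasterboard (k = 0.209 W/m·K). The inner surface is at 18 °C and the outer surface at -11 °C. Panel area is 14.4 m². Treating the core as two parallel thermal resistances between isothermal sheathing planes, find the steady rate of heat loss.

Sheathing layers in series; stud and cavity paths in parallel between them.
R_inner = 0.017/(0.692×14.4) = 0.001706 K/W
R_stud  = 0.1/(0.116×0.21×14.4) = 0.2851 K/W
R_cav   = 0.1/(0.0262×0.79×14.4) = 0.3355 K/W
1/R_core = 1/R_stud + 1/R_cav → R_core = 0.1541 K/W
R_outer = 0.019/(0.209×14.4) = 0.006313 K/W
R_total = 0.1621 K/W
Q = ΔT/R_total = 29/0.1621

Q ≈ 179 W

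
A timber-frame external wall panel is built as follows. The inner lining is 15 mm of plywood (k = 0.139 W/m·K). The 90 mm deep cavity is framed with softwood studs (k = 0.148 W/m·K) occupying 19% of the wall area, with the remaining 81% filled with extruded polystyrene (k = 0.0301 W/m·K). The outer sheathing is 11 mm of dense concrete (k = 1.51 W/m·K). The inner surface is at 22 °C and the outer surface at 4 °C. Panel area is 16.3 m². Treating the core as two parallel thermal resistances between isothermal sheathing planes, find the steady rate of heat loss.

Q ≈ 160 W

Sheathing layers in series; stud and cavity paths in parallel between them.
R_inner = 0.015/(0.139×16.3) = 0.00662 K/W
R_stud  = 0.09/(0.148×0.19×16.3) = 0.1964 K/W
R_cav   = 0.09/(0.0301×0.81×16.3) = 0.2265 K/W
1/R_core = 1/R_stud + 1/R_cav → R_core = 0.1052 K/W
R_outer = 0.011/(1.51×16.3) = 4.469×10^-4 K/W
R_total = 0.1122 K/W
Q = ΔT/R_total = 18/0.1122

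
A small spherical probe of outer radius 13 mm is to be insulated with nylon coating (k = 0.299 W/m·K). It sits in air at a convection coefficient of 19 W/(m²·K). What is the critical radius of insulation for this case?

For a sphere r_cr = 2k/h = 2×0.299/19
r_cr = 31.5 mm; since the bare radius (13 mm) is below r_cr, adding a thin layer of insulation will *increase* heat loss.

r_cr ≈ 31.5 mm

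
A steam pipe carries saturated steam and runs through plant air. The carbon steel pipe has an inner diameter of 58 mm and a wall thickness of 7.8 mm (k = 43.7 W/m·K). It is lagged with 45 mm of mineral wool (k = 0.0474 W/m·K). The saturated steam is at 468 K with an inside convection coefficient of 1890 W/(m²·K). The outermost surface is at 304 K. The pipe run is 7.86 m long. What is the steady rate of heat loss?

Per-layer cylindrical resistances, series-summed:
R_inner film = 1/(h_i·2πr₁L) = 1/(1890×2π×0.029×7.86) = 3.694×10^-4 K/W
R_carbon steel pipe wall = ln(36.8/29)/(2π×43.7×7.86) = 1.104×10^-4 K/W
R_mineral wool = ln(81.8/36.8)/(2π×0.0474×7.86) = 0.3412 K/W
R_total = 0.3417 K/W
Q = ΔT/R_total = 164/0.3417

Q ≈ 480 W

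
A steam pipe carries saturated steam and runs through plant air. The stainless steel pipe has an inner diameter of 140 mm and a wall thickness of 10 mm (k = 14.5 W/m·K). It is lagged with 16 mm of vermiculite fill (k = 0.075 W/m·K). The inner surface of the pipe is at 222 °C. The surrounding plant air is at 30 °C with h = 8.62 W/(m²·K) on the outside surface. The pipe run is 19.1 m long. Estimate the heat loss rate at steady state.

Q ≈ 6320 W

Per-layer cylindrical resistances, series-summed:
R_stainless steel pipe wall = ln(80/70)/(2π×14.5×19.1) = 7.674×10^-5 K/W
R_vermiculite fill = ln(96/80)/(2π×0.075×19.1) = 0.02026 K/W
R_outer film = 1/(h_o·2πr_oL) = 1/(8.62×2π×0.096×19.1) = 0.01007 K/W
R_total = 0.0304 K/W
Q = ΔT/R_total = 192/0.0304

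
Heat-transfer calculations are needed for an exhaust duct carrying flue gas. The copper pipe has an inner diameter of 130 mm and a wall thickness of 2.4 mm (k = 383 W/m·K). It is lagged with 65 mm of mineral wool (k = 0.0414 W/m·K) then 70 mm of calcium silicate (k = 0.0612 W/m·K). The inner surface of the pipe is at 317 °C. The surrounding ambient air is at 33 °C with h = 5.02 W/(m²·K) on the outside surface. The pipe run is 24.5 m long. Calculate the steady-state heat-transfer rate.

Q ≈ 1800 W

Per-layer cylindrical resistances, series-summed:
R_copper pipe wall = ln(67.4/65)/(2π×383×24.5) = 6.15×10^-7 K/W
R_mineral wool = ln(132.4/67.4)/(2π×0.0414×24.5) = 0.1059 K/W
R_calcium silicate = ln(202.4/132.4)/(2π×0.0612×24.5) = 0.04505 K/W
R_outer film = 1/(h_o·2πr_oL) = 1/(5.02×2π×0.2024×24.5) = 0.006394 K/W
R_total = 0.1574 K/W
Q = ΔT/R_total = 284/0.1574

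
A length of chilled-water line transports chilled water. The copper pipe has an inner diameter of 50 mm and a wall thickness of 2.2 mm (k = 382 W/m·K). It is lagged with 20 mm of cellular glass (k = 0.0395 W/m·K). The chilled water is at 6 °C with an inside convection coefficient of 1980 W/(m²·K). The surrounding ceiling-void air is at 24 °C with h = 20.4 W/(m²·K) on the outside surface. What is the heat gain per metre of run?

Cylindrical conduction, so R = ln(r₂/r₁)/(2πkL) per layer, in series:
R_inner film = 1/(h_i·2πr₁L) = 1/(1980×2π×0.025×1) = 0.003215 K/W
R_copper pipe wall = ln(27.2/25)/(2π×382×1) = 3.514×10^-5 K/W
R_cellular glass = ln(47.2/27.2)/(2π×0.0395×1) = 2.221 K/W
R_outer film = 1/(h_o·2πr_oL) = 1/(20.4×2π×0.0472×1) = 0.1653 K/W
R_total = 2.389 K/W
Q = ΔT/R_total = 18/2.389

q′ ≈ 7.53 W/m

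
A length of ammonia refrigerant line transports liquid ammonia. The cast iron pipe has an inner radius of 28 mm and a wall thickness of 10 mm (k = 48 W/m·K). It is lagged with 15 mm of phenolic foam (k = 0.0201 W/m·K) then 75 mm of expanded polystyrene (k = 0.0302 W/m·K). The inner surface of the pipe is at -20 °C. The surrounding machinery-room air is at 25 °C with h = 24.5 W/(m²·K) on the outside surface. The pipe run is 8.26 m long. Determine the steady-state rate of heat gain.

Q ≈ 50.7 W

Treating each annulus and film as a series resistance:
R_cast iron pipe wall = ln(38/28)/(2π×48×8.26) = 1.226×10^-4 K/W
R_phenolic foam = ln(53/38)/(2π×0.0201×8.26) = 0.3189 K/W
R_expanded polystyrene = ln(128/53)/(2π×0.0302×8.26) = 0.5626 K/W
R_outer film = 1/(h_o·2πr_oL) = 1/(24.5×2π×0.128×8.26) = 0.006144 K/W
R_total = 0.8878 K/W
Q = ΔT/R_total = 45/0.8878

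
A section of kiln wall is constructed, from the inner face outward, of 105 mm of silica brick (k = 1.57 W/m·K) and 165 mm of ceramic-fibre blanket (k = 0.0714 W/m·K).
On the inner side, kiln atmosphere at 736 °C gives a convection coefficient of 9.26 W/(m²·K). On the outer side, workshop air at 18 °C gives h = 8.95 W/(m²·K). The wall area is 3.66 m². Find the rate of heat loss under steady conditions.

Q ≈ 1010 W

Treating each layer as a thermal resistance in series:
R_inner film = 1/(h_i·A) = 1/(9.26×3.66) = 0.02951 K/W
R_silica brick = L/(kA) = 0.105/(1.57×3.66) = 0.01827 K/W
R_ceramic-fibre blanket = L/(kA) = 0.165/(0.0714×3.66) = 0.6314 K/W
R_outer film = 1/(h_o·A) = 1/(8.95×3.66) = 0.03053 K/W
R_total = 0.7097 K/W
Q = ΔT / R_total = 718 / 0.7097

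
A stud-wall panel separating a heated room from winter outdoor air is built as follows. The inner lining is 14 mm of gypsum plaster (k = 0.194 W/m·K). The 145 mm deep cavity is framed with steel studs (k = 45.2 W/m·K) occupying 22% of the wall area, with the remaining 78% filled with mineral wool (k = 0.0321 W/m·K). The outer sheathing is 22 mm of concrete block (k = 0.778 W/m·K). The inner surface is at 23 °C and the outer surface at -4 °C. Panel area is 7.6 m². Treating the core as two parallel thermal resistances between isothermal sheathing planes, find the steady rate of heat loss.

Q ≈ 1780 W

Sheathing layers in series; stud and cavity paths in parallel between them.
R_inner = 0.014/(0.194×7.6) = 0.009495 K/W
R_stud  = 0.145/(45.2×0.22×7.6) = 0.001919 K/W
R_cav   = 0.145/(0.0321×0.78×7.6) = 0.762 K/W
1/R_core = 1/R_stud + 1/R_cav → R_core = 0.001914 K/W
R_outer = 0.022/(0.778×7.6) = 0.003721 K/W
R_total = 0.01513 K/W
Q = ΔT/R_total = 27/0.01513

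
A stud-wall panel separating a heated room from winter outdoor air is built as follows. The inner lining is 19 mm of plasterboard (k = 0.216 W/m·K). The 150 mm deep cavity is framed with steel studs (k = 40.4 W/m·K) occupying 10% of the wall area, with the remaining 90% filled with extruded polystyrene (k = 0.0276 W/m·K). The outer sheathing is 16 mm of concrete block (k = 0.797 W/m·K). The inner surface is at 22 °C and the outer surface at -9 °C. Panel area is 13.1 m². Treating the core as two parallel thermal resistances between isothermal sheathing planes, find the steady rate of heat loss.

Sheathing layers in series; stud and cavity paths in parallel between them.
R_inner = 0.019/(0.216×13.1) = 0.006715 K/W
R_stud  = 0.15/(40.4×0.1×13.1) = 0.002834 K/W
R_cav   = 0.15/(0.0276×0.9×13.1) = 0.461 K/W
1/R_core = 1/R_stud + 1/R_cav → R_core = 0.002817 K/W
R_outer = 0.016/(0.797×13.1) = 0.001532 K/W
R_total = 0.01106 K/W
Q = ΔT/R_total = 31/0.01106

Q ≈ 2800 W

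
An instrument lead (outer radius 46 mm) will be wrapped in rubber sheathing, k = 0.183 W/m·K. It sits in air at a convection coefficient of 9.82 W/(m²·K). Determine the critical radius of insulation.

r_cr ≈ 18.6 mm

For a cylinder r_cr = k/h = 0.183/9.82
r_cr = 18.6 mm; since the bare radius (46 mm) is above r_cr, any added insulation will reduce heat loss.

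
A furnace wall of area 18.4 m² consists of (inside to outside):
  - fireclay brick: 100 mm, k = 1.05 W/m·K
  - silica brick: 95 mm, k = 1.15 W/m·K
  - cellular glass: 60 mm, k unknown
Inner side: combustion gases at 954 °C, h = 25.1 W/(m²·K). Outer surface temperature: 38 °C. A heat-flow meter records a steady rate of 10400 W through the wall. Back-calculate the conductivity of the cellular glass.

k ≈ 0.0428 W/(m·K)

Series thermal resistances:
R_inner film = 1/(h_i·A) = 1/(25.1×18.4) = 0.002165 K/W
R_fireclay brick = L/(kA) = 0.1/(1.05×18.4) = 0.005176 K/W
R_silica brick = L/(kA) = 0.095/(1.15×18.4) = 0.00449 K/W
Sum of known resistances R_other = 0.01183 K/W
Total R = ΔT/Q = 916/10400 = 0.08808 K/W
R_cellular glass = R_total − R_other = 0.07625 K/W
k = L/(R·A) = 0.06/(0.07625×18.4)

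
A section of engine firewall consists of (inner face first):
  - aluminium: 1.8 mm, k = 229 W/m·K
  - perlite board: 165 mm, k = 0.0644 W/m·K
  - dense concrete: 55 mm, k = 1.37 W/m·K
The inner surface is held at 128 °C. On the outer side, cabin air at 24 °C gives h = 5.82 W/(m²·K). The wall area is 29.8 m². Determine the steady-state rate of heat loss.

Treating each layer as a thermal resistance in series:
R_aluminium = L/(kA) = 0.0018/(229×29.8) = 2.638×10^-7 K/W
R_perlite board = L/(kA) = 0.165/(0.0644×29.8) = 0.08598 K/W
R_dense concrete = L/(kA) = 0.055/(1.37×29.8) = 0.001347 K/W
R_outer film = 1/(h_o·A) = 1/(5.82×29.8) = 0.005766 K/W
R_total = 0.09309 K/W
Q = ΔT / R_total = 104 / 0.09309

Q ≈ 1120 W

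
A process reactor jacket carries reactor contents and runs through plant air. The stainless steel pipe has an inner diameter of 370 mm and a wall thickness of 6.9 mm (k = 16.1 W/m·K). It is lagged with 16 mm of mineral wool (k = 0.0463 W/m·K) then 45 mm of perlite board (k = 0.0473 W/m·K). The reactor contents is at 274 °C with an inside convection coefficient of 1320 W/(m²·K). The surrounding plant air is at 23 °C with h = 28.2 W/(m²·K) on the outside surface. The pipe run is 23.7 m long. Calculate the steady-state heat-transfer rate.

Q ≈ 6210 W

Cylindrical conduction, so R = ln(r₂/r₁)/(2πkL) per layer, in series:
R_inner film = 1/(h_i·2πr₁L) = 1/(1320×2π×0.185×23.7) = 2.75×10^-5 K/W
R_stainless steel pipe wall = ln(191.9/185)/(2π×16.1×23.7) = 1.527×10^-5 K/W
R_mineral wool = ln(207.9/191.9)/(2π×0.0463×23.7) = 0.01162 K/W
R_perlite board = ln(252.9/207.9)/(2π×0.0473×23.7) = 0.02782 K/W
R_outer film = 1/(h_o·2πr_oL) = 1/(28.2×2π×0.2529×23.7) = 9.416×10^-4 K/W
R_total = 0.04042 K/W
Q = ΔT/R_total = 251/0.04042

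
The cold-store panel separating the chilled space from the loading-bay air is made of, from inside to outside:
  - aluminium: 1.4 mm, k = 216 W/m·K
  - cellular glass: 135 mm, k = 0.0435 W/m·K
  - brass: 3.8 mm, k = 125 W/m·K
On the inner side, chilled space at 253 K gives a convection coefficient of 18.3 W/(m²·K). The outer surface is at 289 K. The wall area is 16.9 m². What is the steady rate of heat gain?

Series thermal resistances:
R_inner film = 1/(h_i·A) = 1/(18.3×16.9) = 0.003233 K/W
R_aluminium = L/(kA) = 0.0014/(216×16.9) = 3.835×10^-7 K/W
R_cellular glass = L/(kA) = 0.135/(0.0435×16.9) = 0.1836 K/W
R_brass = L/(kA) = 0.0038/(125×16.9) = 1.799×10^-6 K/W
R_total = 0.1869 K/W
Q = ΔT / R_total = 36 / 0.1869

Q ≈ 193 W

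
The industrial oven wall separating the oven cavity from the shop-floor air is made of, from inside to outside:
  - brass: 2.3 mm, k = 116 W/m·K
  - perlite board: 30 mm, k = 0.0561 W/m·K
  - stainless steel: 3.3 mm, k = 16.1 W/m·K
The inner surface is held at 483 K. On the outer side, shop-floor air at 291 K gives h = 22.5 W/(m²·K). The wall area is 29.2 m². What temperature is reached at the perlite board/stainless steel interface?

Model the wall as resistances in series:
R_brass = L/(kA) = 0.0023/(116×29.2) = 6.79×10^-7 K/W
R_perlite board = L/(kA) = 0.03/(0.0561×29.2) = 0.01831 K/W
R_stainless steel = L/(kA) = 0.0033/(16.1×29.2) = 7.019×10^-6 K/W
R_outer film = 1/(h_o·A) = 1/(22.5×29.2) = 0.001522 K/W
R_total = 0.01984 K/W;  Q = ΔT/R_total = 192/0.01984 = 9676 W
T_interface = T_inner − Q·ΣR(inner→interface) = 483 − 9680×0.01831

T ≈ 306 K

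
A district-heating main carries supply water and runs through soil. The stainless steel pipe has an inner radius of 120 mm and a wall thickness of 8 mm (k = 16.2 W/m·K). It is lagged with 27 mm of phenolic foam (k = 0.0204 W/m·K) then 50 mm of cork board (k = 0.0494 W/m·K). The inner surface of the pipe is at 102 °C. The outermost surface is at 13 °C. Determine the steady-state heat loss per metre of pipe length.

q′ ≈ 37.2 W/m

For a radial system each layer contributes R = ln(r_out/r_in)/(2πkL); films add R = 1/(hA).
R_stainless steel pipe wall = ln(128/120)/(2π×16.2×1) = 6.341×10^-4 K/W
R_phenolic foam = ln(155/128)/(2π×0.0204×1) = 1.493 K/W
R_cork board = ln(205/155)/(2π×0.0494×1) = 0.9008 K/W
R_total = 2.395 K/W
Q = ΔT/R_total = 89/2.395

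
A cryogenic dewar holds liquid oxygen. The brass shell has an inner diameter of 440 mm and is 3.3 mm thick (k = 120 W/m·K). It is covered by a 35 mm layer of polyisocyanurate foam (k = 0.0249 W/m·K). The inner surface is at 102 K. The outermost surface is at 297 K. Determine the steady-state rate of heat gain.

For a spherical shell R = (1/r₁ − 1/r₂)/(4πk); film R = 1/(h·4πr²). In series:
R_brass shell = (1/0.22 − 1/0.2233)/(4π×120) = 4.455×10^-5 K/W
R_polyisocyanurate foam = (1/0.2233 − 1/0.2583)/(4π×0.0249) = 1.939 K/W
R_total = 1.939 K/W
Q = ΔT/R_total = 195/1.939

Q ≈ 101 W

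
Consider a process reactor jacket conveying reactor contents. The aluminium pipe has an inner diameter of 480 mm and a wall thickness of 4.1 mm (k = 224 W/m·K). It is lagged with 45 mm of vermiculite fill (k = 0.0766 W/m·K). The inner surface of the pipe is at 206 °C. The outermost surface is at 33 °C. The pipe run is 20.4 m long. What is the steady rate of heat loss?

Q ≈ 10000 W

Cylindrical conduction, so R = ln(r₂/r₁)/(2πkL) per layer, in series:
R_aluminium pipe wall = ln(244.1/240)/(2π×224×20.4) = 5.9×10^-7 K/W
R_vermiculite fill = ln(289.1/244.1)/(2π×0.0766×20.4) = 0.01723 K/W
R_total = 0.01723 K/W
Q = ΔT/R_total = 173/0.01723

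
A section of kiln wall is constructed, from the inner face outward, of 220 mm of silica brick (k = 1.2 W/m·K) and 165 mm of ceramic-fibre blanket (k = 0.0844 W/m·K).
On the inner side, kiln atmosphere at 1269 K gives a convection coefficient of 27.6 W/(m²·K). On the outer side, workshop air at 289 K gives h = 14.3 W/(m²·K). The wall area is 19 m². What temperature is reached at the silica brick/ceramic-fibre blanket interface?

T ≈ 1170 K

Series thermal resistances:
R_inner film = 1/(h_i·A) = 1/(27.6×19) = 0.001907 K/W
R_silica brick = L/(kA) = 0.22/(1.2×19) = 0.009649 K/W
R_ceramic-fibre blanket = L/(kA) = 0.165/(0.0844×19) = 0.1029 K/W
R_outer film = 1/(h_o·A) = 1/(14.3×19) = 0.003681 K/W
R_total = 0.1181 K/W;  Q = ΔT/R_total = 980/0.1181 = 8296 W
T_interface = T_inner − Q·ΣR(inner→interface) = 1269 − 8300×0.01156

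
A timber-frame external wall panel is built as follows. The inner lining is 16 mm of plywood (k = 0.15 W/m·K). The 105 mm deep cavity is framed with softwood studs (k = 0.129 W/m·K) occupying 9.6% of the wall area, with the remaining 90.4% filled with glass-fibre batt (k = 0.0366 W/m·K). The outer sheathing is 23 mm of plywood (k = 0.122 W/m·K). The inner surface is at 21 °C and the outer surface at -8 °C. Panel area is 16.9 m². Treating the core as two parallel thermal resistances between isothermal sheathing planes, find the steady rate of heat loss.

Q ≈ 188 W

Sheathing layers in series; stud and cavity paths in parallel between them.
R_inner = 0.016/(0.15×16.9) = 0.006312 K/W
R_stud  = 0.105/(0.129×0.096×16.9) = 0.5017 K/W
R_cav   = 0.105/(0.0366×0.904×16.9) = 0.1878 K/W
1/R_core = 1/R_stud + 1/R_cav → R_core = 0.1366 K/W
R_outer = 0.023/(0.122×16.9) = 0.01116 K/W
R_total = 0.1541 K/W
Q = ΔT/R_total = 29/0.1541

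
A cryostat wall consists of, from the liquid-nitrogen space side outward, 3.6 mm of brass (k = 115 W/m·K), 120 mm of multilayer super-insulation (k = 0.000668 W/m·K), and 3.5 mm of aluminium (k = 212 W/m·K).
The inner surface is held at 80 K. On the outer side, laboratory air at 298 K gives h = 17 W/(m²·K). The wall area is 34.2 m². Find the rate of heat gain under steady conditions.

Q ≈ 41.5 W

Thermal resistances in series:
R_brass = L/(kA) = 0.0036/(115×34.2) = 9.153×10^-7 K/W
R_multilayer super-insulation = L/(kA) = 0.12/(0.000668×34.2) = 5.253 K/W
R_aluminium = L/(kA) = 0.0035/(212×34.2) = 4.827×10^-7 K/W
R_outer film = 1/(h_o·A) = 1/(17×34.2) = 0.00172 K/W
R_total = 5.254 K/W
Q = ΔT / R_total = 218 / 5.254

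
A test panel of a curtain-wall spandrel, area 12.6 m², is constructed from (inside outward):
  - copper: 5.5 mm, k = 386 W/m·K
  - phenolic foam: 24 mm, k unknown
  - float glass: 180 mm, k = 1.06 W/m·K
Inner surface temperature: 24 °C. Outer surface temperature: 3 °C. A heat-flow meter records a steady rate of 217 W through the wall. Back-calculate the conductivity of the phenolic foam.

Using the resistance-network approach (series):
R_copper = L/(kA) = 0.0055/(386×12.6) = 1.131×10^-6 K/W
R_float glass = L/(kA) = 0.18/(1.06×12.6) = 0.01348 K/W
Sum of known resistances R_other = 0.01348 K/W
Total R = ΔT/Q = 21/217 = 0.09677 K/W
R_phenolic foam = R_total − R_other = 0.0833 K/W
k = L/(R·A) = 0.024/(0.0833×12.6)

k ≈ 0.0229 W/(m·K)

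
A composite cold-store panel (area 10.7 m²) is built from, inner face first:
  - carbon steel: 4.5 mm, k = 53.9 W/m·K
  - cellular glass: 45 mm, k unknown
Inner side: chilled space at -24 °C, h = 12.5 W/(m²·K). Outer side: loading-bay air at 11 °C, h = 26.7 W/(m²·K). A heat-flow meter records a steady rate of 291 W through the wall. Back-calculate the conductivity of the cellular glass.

Series thermal resistances:
R_inner film = 1/(h_i·A) = 1/(12.5×10.7) = 0.007477 K/W
R_carbon steel = L/(kA) = 0.0045/(53.9×10.7) = 7.803×10^-6 K/W
R_outer film = 1/(h_o·A) = 1/(26.7×10.7) = 0.0035 K/W
Sum of known resistances R_other = 0.01098 K/W
Total R = ΔT/Q = 35/291 = 0.1203 K/W
R_cellular glass = R_total − R_other = 0.1093 K/W
k = L/(R·A) = 0.045/(0.1093×10.7)

k ≈ 0.0385 W/(m·K)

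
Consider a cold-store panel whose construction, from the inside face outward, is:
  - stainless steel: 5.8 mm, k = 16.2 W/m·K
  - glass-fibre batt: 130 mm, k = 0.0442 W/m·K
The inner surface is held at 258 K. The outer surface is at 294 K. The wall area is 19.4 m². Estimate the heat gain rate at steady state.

Series thermal resistances:
R_stainless steel = L/(kA) = 0.0058/(16.2×19.4) = 1.845×10^-5 K/W
R_glass-fibre batt = L/(kA) = 0.13/(0.0442×19.4) = 0.1516 K/W
R_total = 0.1516 K/W
Q = ΔT / R_total = 36 / 0.1516

Q ≈ 237 W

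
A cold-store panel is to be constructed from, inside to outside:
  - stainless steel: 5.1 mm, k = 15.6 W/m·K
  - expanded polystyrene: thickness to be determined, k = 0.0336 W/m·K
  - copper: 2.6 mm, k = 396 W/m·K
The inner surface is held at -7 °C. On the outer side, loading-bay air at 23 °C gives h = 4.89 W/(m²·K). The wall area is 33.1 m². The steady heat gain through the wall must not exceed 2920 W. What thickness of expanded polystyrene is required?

Thermal resistances in series:
R_stainless steel = L/(kA) = 0.0051/(15.6×33.1) = 9.877×10^-6 K/W
R_copper = L/(kA) = 0.0026/(396×33.1) = 1.984×10^-7 K/W
R_outer film = 1/(h_o·A) = 1/(4.89×33.1) = 0.006178 K/W
Sum of the known resistances R_other = 0.006188 K/W
Required total resistance R_tot = ΔT/Q_allow = 30/2920 = 0.01027 K/W
R_expanded polystyrene = R_tot − R_other = 0.004086 K/W
L = R·k·A = 0.004086×0.0336×33.1

L ≈ 4.54 mm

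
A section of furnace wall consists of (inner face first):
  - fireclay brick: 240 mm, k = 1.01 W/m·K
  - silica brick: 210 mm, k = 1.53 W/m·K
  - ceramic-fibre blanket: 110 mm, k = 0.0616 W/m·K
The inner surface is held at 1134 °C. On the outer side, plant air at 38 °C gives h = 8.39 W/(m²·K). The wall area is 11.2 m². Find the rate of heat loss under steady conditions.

Q ≈ 5380 W

Series thermal resistances:
R_fireclay brick = L/(kA) = 0.24/(1.01×11.2) = 0.02122 K/W
R_silica brick = L/(kA) = 0.21/(1.53×11.2) = 0.01225 K/W
R_ceramic-fibre blanket = L/(kA) = 0.11/(0.0616×11.2) = 0.1594 K/W
R_outer film = 1/(h_o·A) = 1/(8.39×11.2) = 0.01064 K/W
R_total = 0.2036 K/W
Q = ΔT / R_total = 1096 / 0.2036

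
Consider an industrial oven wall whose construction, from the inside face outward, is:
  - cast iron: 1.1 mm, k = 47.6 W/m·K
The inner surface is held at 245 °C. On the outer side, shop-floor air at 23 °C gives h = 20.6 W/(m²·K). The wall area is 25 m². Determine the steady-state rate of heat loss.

Using the resistance-network approach (series):
R_cast iron = L/(kA) = 0.0011/(47.6×25) = 9.244×10^-7 K/W
R_outer film = 1/(h_o·A) = 1/(20.6×25) = 0.001942 K/W
R_total = 0.001943 K/W
Q = ΔT / R_total = 222 / 0.001943

Q ≈ 114000 W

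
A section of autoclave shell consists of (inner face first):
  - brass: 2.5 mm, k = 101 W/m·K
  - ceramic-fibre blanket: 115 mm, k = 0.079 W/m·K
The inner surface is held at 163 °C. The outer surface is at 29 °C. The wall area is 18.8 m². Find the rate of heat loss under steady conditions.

Treating each layer as a thermal resistance in series:
R_brass = L/(kA) = 0.0025/(101×18.8) = 1.317×10^-6 K/W
R_ceramic-fibre blanket = L/(kA) = 0.115/(0.079×18.8) = 0.07743 K/W
R_total = 0.07743 K/W
Q = ΔT / R_total = 134 / 0.07743

Q ≈ 1730 W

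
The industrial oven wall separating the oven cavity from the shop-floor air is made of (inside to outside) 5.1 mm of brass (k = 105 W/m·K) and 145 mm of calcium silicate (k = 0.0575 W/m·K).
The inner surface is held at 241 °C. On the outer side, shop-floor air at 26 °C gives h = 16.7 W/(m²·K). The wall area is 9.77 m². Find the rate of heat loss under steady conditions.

Q ≈ 814 W

Series thermal resistances:
R_brass = L/(kA) = 0.0051/(105×9.77) = 4.971×10^-6 K/W
R_calcium silicate = L/(kA) = 0.145/(0.0575×9.77) = 0.2581 K/W
R_outer film = 1/(h_o·A) = 1/(16.7×9.77) = 0.006129 K/W
R_total = 0.2642 K/W
Q = ΔT / R_total = 215 / 0.2642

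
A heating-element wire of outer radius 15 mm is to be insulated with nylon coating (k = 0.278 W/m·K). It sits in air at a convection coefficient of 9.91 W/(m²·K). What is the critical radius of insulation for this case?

For a cylinder r_cr = k/h = 0.278/9.91
r_cr = 28.1 mm; since the bare radius (15 mm) is below r_cr, adding a thin layer of insulation will *increase* heat loss.

r_cr ≈ 28.1 mm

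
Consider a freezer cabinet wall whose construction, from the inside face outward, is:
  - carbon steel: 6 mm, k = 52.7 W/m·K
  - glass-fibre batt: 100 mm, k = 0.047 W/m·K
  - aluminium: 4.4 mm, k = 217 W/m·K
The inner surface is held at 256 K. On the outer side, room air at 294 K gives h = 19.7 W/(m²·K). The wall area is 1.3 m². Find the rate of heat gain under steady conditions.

Treating each layer as a thermal resistance in series:
R_carbon steel = L/(kA) = 0.006/(52.7×1.3) = 8.758×10^-5 K/W
R_glass-fibre batt = L/(kA) = 0.1/(0.047×1.3) = 1.637 K/W
R_aluminium = L/(kA) = 0.0044/(217×1.3) = 1.56×10^-5 K/W
R_outer film = 1/(h_o·A) = 1/(19.7×1.3) = 0.03905 K/W
R_total = 1.676 K/W
Q = ΔT / R_total = 38 / 1.676

Q ≈ 22.7 W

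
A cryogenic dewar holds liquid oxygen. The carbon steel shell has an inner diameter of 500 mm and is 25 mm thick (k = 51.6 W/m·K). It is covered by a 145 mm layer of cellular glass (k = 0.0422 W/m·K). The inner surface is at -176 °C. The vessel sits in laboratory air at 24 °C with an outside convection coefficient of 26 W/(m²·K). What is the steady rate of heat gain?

Each spherical layer contributes R = (1/r_i − 1/r_o)/(4πk):
R_carbon steel shell = (1/0.25 − 1/0.275)/(4π×51.6) = 5.608×10^-4 K/W
R_cellular glass = (1/0.275 − 1/0.42)/(4π×0.0422) = 2.367 K/W
R_outer film = 1/(h·4πr_o²) = 1/(26×4π×0.42²) = 0.01735 K/W
R_total = 2.385 K/W
Q = ΔT/R_total = 200/2.385

Q ≈ 83.8 W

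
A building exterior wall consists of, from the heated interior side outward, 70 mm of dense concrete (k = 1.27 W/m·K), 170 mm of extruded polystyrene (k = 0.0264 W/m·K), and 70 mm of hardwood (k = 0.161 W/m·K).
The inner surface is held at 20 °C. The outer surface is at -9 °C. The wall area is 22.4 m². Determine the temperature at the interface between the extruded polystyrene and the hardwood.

T ≈ -7.18 °C

Thermal resistances in series:
R_dense concrete = L/(kA) = 0.07/(1.27×22.4) = 0.002461 K/W
R_extruded polystyrene = L/(kA) = 0.17/(0.0264×22.4) = 0.2875 K/W
R_hardwood = L/(kA) = 0.07/(0.161×22.4) = 0.01941 K/W
R_total = 0.3093 K/W;  Q = ΔT/R_total = 29/0.3093 = 93.75 W
T_interface = T_inner − Q·ΣR(inner→interface) = 20 − 93.7×0.2899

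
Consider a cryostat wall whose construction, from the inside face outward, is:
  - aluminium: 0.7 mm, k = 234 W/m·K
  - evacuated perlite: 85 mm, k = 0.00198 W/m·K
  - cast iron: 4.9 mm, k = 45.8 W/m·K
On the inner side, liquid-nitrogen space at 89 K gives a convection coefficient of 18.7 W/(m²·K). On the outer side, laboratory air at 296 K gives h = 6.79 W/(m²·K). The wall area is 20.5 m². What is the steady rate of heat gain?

Q ≈ 98.4 W

Series thermal resistances:
R_inner film = 1/(h_i·A) = 1/(18.7×20.5) = 0.002609 K/W
R_aluminium = L/(kA) = 0.0007/(234×20.5) = 1.459×10^-7 K/W
R_evacuated perlite = L/(kA) = 0.085/(0.00198×20.5) = 2.094 K/W
R_cast iron = L/(kA) = 0.0049/(45.8×20.5) = 5.219×10^-6 K/W
R_outer film = 1/(h_o·A) = 1/(6.79×20.5) = 0.007184 K/W
R_total = 2.104 K/W
Q = ΔT / R_total = 207 / 2.104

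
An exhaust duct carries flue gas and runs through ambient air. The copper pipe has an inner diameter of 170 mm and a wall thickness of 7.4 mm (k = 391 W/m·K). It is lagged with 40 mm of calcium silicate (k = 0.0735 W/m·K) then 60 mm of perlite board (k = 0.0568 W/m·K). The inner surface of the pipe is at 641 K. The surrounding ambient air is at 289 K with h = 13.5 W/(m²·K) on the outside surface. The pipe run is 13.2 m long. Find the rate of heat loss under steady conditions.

Treating each annulus and film as a series resistance:
R_copper pipe wall = ln(92.4/85)/(2π×391×13.2) = 2.574×10^-6 K/W
R_calcium silicate = ln(132.4/92.4)/(2π×0.0735×13.2) = 0.05901 K/W
R_perlite board = ln(192.4/132.4)/(2π×0.0568×13.2) = 0.07934 K/W
R_outer film = 1/(h_o·2πr_oL) = 1/(13.5×2π×0.1924×13.2) = 0.004642 K/W
R_total = 0.143 K/W
Q = ΔT/R_total = 352/0.143

Q ≈ 2460 W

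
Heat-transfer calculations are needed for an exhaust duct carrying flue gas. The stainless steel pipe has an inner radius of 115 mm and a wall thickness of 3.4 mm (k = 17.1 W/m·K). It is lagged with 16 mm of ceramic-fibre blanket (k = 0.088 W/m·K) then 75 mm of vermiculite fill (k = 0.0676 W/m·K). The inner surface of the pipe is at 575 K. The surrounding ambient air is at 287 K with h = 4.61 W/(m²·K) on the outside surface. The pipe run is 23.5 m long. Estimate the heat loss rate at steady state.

Q ≈ 4710 W

Radial resistances (cylindrical: R_cond = ln(r_o/r_i)/(2πkL), R_conv = 1/(h·2πrL)):
R_stainless steel pipe wall = ln(118.4/115)/(2π×17.1×23.5) = 1.154×10^-5 K/W
R_ceramic-fibre blanket = ln(134.4/118.4)/(2π×0.088×23.5) = 0.009755 K/W
R_vermiculite fill = ln(209.4/134.4)/(2π×0.0676×23.5) = 0.04442 K/W
R_outer film = 1/(h_o·2πr_oL) = 1/(4.61×2π×0.2094×23.5) = 0.007016 K/W
R_total = 0.06121 K/W
Q = ΔT/R_total = 288/0.06121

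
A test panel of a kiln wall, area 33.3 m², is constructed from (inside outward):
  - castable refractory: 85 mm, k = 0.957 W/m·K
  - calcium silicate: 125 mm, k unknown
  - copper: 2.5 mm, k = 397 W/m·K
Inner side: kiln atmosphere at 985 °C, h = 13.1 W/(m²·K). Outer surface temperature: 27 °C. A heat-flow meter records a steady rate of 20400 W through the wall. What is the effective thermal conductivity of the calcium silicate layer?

Series thermal resistances:
R_inner film = 1/(h_i·A) = 1/(13.1×33.3) = 0.002292 K/W
R_castable refractory = L/(kA) = 0.085/(0.957×33.3) = 0.002667 K/W
R_copper = L/(kA) = 0.0025/(397×33.3) = 1.891×10^-7 K/W
Sum of known resistances R_other = 0.00496 K/W
Total R = ΔT/Q = 958/20400 = 0.04696 K/W
R_calcium silicate = R_total − R_other = 0.042 K/W
k = L/(R·A) = 0.125/(0.042×33.3)

k ≈ 0.0894 W/(m·K)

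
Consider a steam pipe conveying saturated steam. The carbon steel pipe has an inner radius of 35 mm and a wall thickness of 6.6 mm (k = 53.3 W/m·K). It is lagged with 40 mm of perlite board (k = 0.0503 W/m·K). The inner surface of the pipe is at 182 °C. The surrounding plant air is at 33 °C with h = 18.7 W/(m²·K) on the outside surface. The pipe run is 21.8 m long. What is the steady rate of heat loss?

For a radial system each layer contributes R = ln(r_out/r_in)/(2πkL); films add R = 1/(hA).
R_carbon steel pipe wall = ln(41.6/35)/(2π×53.3×21.8) = 2.366×10^-5 K/W
R_perlite board = ln(81.6/41.6)/(2π×0.0503×21.8) = 0.09779 K/W
R_outer film = 1/(h_o·2πr_oL) = 1/(18.7×2π×0.0816×21.8) = 0.004784 K/W
R_total = 0.1026 K/W
Q = ΔT/R_total = 149/0.1026

Q ≈ 1450 W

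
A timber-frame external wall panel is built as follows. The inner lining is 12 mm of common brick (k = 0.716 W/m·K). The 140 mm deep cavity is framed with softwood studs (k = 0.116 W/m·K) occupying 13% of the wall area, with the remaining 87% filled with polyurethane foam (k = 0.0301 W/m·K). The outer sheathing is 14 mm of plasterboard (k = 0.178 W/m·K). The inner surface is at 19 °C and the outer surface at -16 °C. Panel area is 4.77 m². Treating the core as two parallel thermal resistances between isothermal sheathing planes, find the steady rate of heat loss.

Sheathing layers in series; stud and cavity paths in parallel between them.
R_inner = 0.012/(0.716×4.77) = 0.003514 K/W
R_stud  = 0.14/(0.116×0.13×4.77) = 1.946 K/W
R_cav   = 0.14/(0.0301×0.87×4.77) = 1.121 K/W
1/R_core = 1/R_stud + 1/R_cav → R_core = 0.7112 K/W
R_outer = 0.014/(0.178×4.77) = 0.01649 K/W
R_total = 0.7312 K/W
Q = ΔT/R_total = 35/0.7312

Q ≈ 47.9 W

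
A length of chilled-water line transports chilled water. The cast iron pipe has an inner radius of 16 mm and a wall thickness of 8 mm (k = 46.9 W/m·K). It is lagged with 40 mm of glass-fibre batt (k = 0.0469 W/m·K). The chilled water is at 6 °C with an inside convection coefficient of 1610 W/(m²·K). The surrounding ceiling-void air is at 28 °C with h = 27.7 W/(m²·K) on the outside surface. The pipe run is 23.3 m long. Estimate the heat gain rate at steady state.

For a radial system each layer contributes R = ln(r_out/r_in)/(2πkL); films add R = 1/(hA).
R_inner film = 1/(h_i·2πr₁L) = 1/(1610×2π×0.016×23.3) = 2.652×10^-4 K/W
R_cast iron pipe wall = ln(24/16)/(2π×46.9×23.3) = 5.905×10^-5 K/W
R_glass-fibre batt = ln(64/24)/(2π×0.0469×23.3) = 0.1429 K/W
R_outer film = 1/(h_o·2πr_oL) = 1/(27.7×2π×0.064×23.3) = 0.003853 K/W
R_total = 0.147 K/W
Q = ΔT/R_total = 22/0.147

Q ≈ 150 W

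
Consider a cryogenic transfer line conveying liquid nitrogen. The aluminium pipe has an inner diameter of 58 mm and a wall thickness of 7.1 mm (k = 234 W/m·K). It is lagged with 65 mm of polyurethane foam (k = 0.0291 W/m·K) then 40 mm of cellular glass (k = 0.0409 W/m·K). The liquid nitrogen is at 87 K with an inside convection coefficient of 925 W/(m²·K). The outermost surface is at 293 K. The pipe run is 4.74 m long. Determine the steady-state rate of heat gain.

For a radial system each layer contributes R = ln(r_out/r_in)/(2πkL); films add R = 1/(hA).
R_inner film = 1/(h_i·2πr₁L) = 1/(925×2π×0.029×4.74) = 0.001252 K/W
R_aluminium pipe wall = ln(36.1/29)/(2π×234×4.74) = 3.142×10^-5 K/W
R_polyurethane foam = ln(101.1/36.1)/(2π×0.0291×4.74) = 1.188 K/W
R_cellular glass = ln(141.1/101.1)/(2π×0.0409×4.74) = 0.2737 K/W
R_total = 1.463 K/W
Q = ΔT/R_total = 206/1.463

Q ≈ 141 W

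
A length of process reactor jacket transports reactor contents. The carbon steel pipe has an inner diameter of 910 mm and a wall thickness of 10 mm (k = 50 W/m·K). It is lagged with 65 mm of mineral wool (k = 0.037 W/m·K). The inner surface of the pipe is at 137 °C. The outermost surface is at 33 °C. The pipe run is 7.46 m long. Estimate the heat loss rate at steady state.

Per-layer cylindrical resistances, series-summed:
R_carbon steel pipe wall = ln(465/455)/(2π×50×7.46) = 9.276×10^-6 K/W
R_mineral wool = ln(530/465)/(2π×0.037×7.46) = 0.07544 K/W
R_total = 0.07545 K/W
Q = ΔT/R_total = 104/0.07545

Q ≈ 1380 W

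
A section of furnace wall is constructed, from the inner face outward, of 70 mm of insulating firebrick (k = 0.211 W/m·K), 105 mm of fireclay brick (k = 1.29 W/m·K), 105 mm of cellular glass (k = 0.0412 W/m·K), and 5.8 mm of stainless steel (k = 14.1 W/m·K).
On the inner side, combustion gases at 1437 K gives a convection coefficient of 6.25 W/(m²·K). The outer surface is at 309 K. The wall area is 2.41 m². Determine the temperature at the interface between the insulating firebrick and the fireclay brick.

T ≈ 1260 K

Using the resistance-network approach (series):
R_inner film = 1/(h_i·A) = 1/(6.25×2.41) = 0.06639 K/W
R_insulating firebrick = L/(kA) = 0.07/(0.211×2.41) = 0.1377 K/W
R_fireclay brick = L/(kA) = 0.105/(1.29×2.41) = 0.03377 K/W
R_cellular glass = L/(kA) = 0.105/(0.0412×2.41) = 1.057 K/W
R_stainless steel = L/(kA) = 0.0058/(14.1×2.41) = 1.707×10^-4 K/W
R_total = 1.295 K/W;  Q = ΔT/R_total = 1128/1.295 = 870.7 W
T_interface = T_inner − Q·ΣR(inner→interface) = 1437 − 871×0.204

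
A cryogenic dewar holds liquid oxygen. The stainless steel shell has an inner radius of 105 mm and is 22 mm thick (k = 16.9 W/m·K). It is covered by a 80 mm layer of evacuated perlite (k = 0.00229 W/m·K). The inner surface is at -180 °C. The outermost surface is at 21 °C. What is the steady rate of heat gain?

Q ≈ 1.9 W

Each spherical layer contributes R = (1/r_i − 1/r_o)/(4πk):
R_stainless steel shell = (1/0.105 − 1/0.127)/(4π×16.9) = 0.007768 K/W
R_evacuated perlite = (1/0.127 − 1/0.207)/(4π×0.00229) = 105.7 K/W
R_total = 105.8 K/W
Q = ΔT/R_total = 201/105.8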